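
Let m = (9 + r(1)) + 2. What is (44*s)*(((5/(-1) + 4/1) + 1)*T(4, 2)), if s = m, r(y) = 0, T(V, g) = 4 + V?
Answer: 0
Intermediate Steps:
m = 11 (m = (9 + 0) + 2 = 9 + 2 = 11)
s = 11
(44*s)*(((5/(-1) + 4/1) + 1)*T(4, 2)) = (44*11)*(((5/(-1) + 4/1) + 1)*(4 + 4)) = 484*(((5*(-1) + 4*1) + 1)*8) = 484*(((-5 + 4) + 1)*8) = 484*((-1 + 1)*8) = 484*(0*8) = 484*0 = 0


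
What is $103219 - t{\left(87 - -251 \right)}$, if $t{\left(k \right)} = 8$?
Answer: $103211$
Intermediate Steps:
$103219 - t{\left(87 - -251 \right)} = 103219 - 8 = 103211$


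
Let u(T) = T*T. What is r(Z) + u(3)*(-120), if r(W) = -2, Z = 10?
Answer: -1082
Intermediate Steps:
u(T) = T²
r(Z) + u(3)*(-120) = -2 + 3²*(-120) = -2 + 9*(-120) = -2 - 1080 = -1082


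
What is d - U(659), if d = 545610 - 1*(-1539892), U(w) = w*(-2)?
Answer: 2086820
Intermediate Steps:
U(w) = -2*w
d = 2085502 (d = 545610 + 1539892 = 2085502)
d - U(659) = 2085502 - (-2)*659 = 2085502 - 1*(-1318) = 2085502 + 1318 = 2086820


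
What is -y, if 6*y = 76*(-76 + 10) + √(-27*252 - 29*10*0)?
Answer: 836 - 3*I*√21 ≈ 836.0 - 13.748*I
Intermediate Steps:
y = -836 + 3*I*√21 (y = (76*(-76 + 10) + √(-27*252 - 29*10*0))/6 = (76*(-66) + √(-6804 - 290*0))/6 = (-5016 + √(-6804 + 0))/6 = (-5016 + √(-6804))/6 = (-5016 + 18*I*√21)/6 = -836 + 3*I*√21 ≈ -836.0 + 13.748*I)
-y = -(-836 + 3*I*√21) = 836 - 3*I*√21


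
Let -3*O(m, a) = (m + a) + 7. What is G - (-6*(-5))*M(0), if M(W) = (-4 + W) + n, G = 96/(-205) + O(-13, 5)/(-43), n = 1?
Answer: 2367461/26445 ≈ 89.524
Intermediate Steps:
O(m, a) = -7/3 - a/3 - m/3 (O(m, a) = -((m + a) + 7)/3 = -((a + m) + 7)/3 = -(7 + a + m)/3 = -7/3 - a/3 - m/3)
G = -12589/26445 (G = 96/(-205) + (-7/3 - 1/3*5 - 1/3*(-13))/(-43) = 96*(-1/205) + (-7/3 - 5/3 + 13/3)*(-1/43) = -96/205 + (1/3)*(-1/43) = -96/205 - 1/129 = -12589/26445 ≈ -0.47604)
M(W) = -3 + W (M(W) = (-4 + W) + 1 = -3 + W)
G - (-6*(-5))*M(0) = -12589/26445 - (-6*(-5))*(-3 + 0) = -12589/26445 - 30*(-3) = -12589/26445 - 1*(-90) = -12589/26445 + 90 = 2367461/26445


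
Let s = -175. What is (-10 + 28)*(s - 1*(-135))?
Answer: -720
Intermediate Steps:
(-10 + 28)*(s - 1*(-135)) = (-10 + 28)*(-175 - 1*(-135)) = 18*(-175 + 135) = 18*(-40) = -720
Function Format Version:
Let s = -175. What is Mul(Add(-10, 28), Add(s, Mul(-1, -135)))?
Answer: -720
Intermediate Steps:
Mul(Add(-10, 28), Add(s, Mul(-1, -135))) = Mul(Add(-10, 28), Add(-175, Mul(-1, -135))) = Mul(18, Add(-175, 135)) = Mul(18, -40) = -720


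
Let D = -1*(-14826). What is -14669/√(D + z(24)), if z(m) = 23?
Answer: -14669*√14849/14849 ≈ -120.38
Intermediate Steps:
D = 14826
-14669/√(D + z(24)) = -14669/√(14826 + 23) = -14669*√14849/14849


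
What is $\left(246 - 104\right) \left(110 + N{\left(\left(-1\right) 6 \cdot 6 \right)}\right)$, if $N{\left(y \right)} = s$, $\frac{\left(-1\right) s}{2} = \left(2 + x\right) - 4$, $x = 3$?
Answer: $15336$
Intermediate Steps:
$s = -2$ ($s = - 2 \left(\left(2 + 3\right) - 4\right) = - 2 \left(5 - 4\right) = \left(-2\right) 1 = -2$)
$N{\left(y \right)} = -2$
$\left(246 - 104\right) \left(110 + N{\left(\left(-1\right) 6 \cdot 6 \right)}\right) = \left(246 - 104\right) \left(110 - 2\right) = \left(246 - 104\right) 108 = 142 \cdot 108 = 15336$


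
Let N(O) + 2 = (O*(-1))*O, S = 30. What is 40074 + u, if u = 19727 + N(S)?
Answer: 58899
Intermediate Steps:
N(O) = -2 - O² (N(O) = -2 + (O*(-1))*O = -2 + (-O)*O = -2 - O²)
u = 18825 (u = 19727 + (-2 - 1*30²) = 19727 + (-2 - 1*900) = 19727 + (-2 - 900) = 19727 - 902 = 18825)
40074 + u = 40074 + 18825 = 58899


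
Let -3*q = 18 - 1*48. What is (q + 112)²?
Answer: 14884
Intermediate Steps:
q = 10 (q = -(18 - 1*48)/3 = -(18 - 48)/3 = -⅓*(-30) = 10)
(q + 112)² = (10 + 112)² = 122² = 14884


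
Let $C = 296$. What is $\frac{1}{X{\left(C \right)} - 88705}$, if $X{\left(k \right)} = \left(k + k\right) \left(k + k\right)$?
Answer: $\frac{1}{261759} \approx 3.8203 \cdot 10^{-6}$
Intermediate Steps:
$X{\left(k \right)} = 4 k^{2}$ ($X{\left(k \right)} = 2 k 2 k = 4 k^{2}$)
$\frac{1}{X{\left(C \right)} - 88705} = \frac{1}{4 \cdot 296^{2} - 88705} = \frac{1}{4 \cdot 87616 - 88705} = \frac{1}{350464 - 88705} = \frac{1}{261759}$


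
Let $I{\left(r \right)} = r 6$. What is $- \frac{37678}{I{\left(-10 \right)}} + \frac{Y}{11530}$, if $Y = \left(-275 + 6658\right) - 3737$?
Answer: $\frac{4345861}{6918} \approx 628.2$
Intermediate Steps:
$Y = 2646$ ($Y = 6383 - 3737 = 2646$)
$I{\left(r \right)} = 6 r$
$- \frac{37678}{I{\left(-10 \right)}} + \frac{Y}{11530} = - \frac{37678}{6 \left(-10\right)} + \frac{2646}{11530} = - \frac{37678}{-60} + 2646 \cdot \frac{1}{11530} = \left(-37678\right) \left(- \frac{1}{60}\right) + \frac{1323}{5765} = \frac{18839}{30} + \frac{1323}{5765} = \frac{4345861}{6918}$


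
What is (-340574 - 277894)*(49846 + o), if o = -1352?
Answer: -29991987192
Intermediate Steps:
(-340574 - 277894)*(49846 + o) = (-340574 - 277894)*(49846 - 1352) = -618468*48494 = -29991987192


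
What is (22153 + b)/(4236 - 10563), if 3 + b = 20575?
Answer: -42725/6327 ≈ -6.7528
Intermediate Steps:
b = 20572 (b = -3 + 20575 = 20572)
(22153 + b)/(4236 - 10563) = (22153 + 20572)/(4236 - 10563) = 42725/(-6327) = 42725*(-1/6327) = -42725/6327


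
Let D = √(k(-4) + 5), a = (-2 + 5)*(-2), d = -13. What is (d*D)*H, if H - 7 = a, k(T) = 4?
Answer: -39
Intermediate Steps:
a = -6 (a = 3*(-2) = -6)
D = 3 (D = √(4 + 5) = √9 = 3)
H = 1 (H = 7 - 6 = 1)
(d*D)*H = -13*3*1 = -39*1 = -39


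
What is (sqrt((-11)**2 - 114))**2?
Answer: 7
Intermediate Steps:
(sqrt((-11)**2 - 114))**2 = (sqrt(121 - 114))**2 = (sqrt(7))**2 = 7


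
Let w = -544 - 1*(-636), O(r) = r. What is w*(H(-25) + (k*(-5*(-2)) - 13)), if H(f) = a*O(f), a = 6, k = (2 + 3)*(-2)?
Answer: -24196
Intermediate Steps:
k = -10 (k = 5*(-2) = -10)
w = 92 (w = -544 + 636 = 92)
H(f) = 6*f
w*(H(-25) + (k*(-5*(-2)) - 13)) = 92*(6*(-25) + (-(-50)*(-2) - 13)) = 92*(-150 + (-10*10 - 13)) = 92*(-150 + (-100 - 13)) = 92*(-150 - 113) = 92*(-263) = -24196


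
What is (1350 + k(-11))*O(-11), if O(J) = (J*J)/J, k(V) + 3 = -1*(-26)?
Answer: -15103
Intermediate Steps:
k(V) = 23 (k(V) = -3 - 1*(-26) = -3 + 26 = 23)
O(J) = J (O(J) = J**2/J = J)
(1350 + k(-11))*O(-11) = (1350 + 23)*(-11) = 1373*(-11) = -15103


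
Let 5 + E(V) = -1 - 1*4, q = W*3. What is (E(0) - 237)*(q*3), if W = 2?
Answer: -4446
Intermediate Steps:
q = 6 (q = 2*3 = 6)
E(V) = -10 (E(V) = -5 + (-1 - 1*4) = -5 + (-1 - 4) = -5 - 5 = -10)
(E(0) - 237)*(q*3) = (-10 - 237)*(6*3) = -247*18 = -4446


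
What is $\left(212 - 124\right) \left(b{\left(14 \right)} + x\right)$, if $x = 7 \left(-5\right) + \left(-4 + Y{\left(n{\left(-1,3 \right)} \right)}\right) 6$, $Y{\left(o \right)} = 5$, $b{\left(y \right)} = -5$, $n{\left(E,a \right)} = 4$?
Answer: $-2992$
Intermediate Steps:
$x = -29$ ($x = 7 \left(-5\right) + \left(-4 + 5\right) 6 = -35 + 1 \cdot 6 = -35 + 6 = -29$)
$\left(212 - 124\right) \left(b{\left(14 \right)} + x\right) = \left(212 - 124\right) \left(-5 - 29\right) = 88 \left(-34\right) = -2992$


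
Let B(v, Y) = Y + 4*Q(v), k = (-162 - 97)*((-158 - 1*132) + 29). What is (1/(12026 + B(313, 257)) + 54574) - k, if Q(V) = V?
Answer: -176293374/13535 ≈ -13025.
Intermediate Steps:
k = 67599 (k = -259*((-158 - 132) + 29) = -259*(-290 + 29) = -259*(-261) = 67599)
B(v, Y) = Y + 4*v
(1/(12026 + B(313, 257)) + 54574) - k = (1/(12026 + (257 + 4*313)) + 54574) - 1*67599 = (1/(12026 + (257 + 1252)) + 54574) - 67599 = (1/(12026 + 1509) + 54574) - 67599 = (1/13535 + 54574) - 67599 = 738659091/13535 - 67599 = -176293374/13535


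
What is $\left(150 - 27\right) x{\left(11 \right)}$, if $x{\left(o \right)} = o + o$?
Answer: $2706$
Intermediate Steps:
$x{\left(o \right)} = 2 o$
$\left(150 - 27\right) x{\left(11 \right)} = \left(150 - 27\right) 2 \cdot 11 = 123 \cdot 22 = 2706$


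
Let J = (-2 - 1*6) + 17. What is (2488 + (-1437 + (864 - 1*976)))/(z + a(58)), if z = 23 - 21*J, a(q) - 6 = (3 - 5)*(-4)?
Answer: -939/152 ≈ -6.1776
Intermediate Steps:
J = 9 (J = (-2 - 6) + 17 = -8 + 17 = 9)
a(q) = 14 (a(q) = 6 + (3 - 5)*(-4) = 6 - 2*(-4) = 6 + 8 = 14)
z = -166 (z = 23 - 21*9 = 23 - 189 = -166)
(2488 + (-1437 + (864 - 1*976)))/(z + a(58)) = (2488 + (-1437 + (864 - 1*976)))/(-166 + 14) = (2488 + (-1437 + (864 - 976)))/(-152) = (2488 + (-1437 - 112))*(-1/152) = (2488 - 1549)*(-1/152) = 939*(-1/152) = -939/152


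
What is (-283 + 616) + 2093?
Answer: 2426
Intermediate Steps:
(-283 + 616) + 2093 = 333 + 2093 = 2426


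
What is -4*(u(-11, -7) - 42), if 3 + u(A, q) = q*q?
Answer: -16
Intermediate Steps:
u(A, q) = -3 + q**2 (u(A, q) = -3 + q*q = -3 + q**2)
-4*(u(-11, -7) - 42) = -4*((-3 + (-7)**2) - 42) = -4*((-3 + 49) - 42) = -4*(46 - 42) = -4*4 = -16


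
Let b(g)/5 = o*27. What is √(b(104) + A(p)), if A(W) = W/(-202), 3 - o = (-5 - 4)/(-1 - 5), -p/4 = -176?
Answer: √8120602/202 ≈ 14.107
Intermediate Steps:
p = 704 (p = -4*(-176) = 704)
o = 3/2 (o = 3 - (-5 - 4)/(-1 - 5) = 3 - (-9)/(-6) = 3 - (-9)*(-1)/6 = 3 - 1*3/2 = 3 - 3/2 = 3/2 ≈ 1.5000)
b(g) = 405/2 (b(g) = 5*((3/2)*27) = 5*(81/2) = 405/2)
A(W) = -W/202 (A(W) = W*(-1/202) = -W/202)
√(b(104) + A(p)) = √(405/2 - 1/202*704) = √(405/2 - 352/101) = √(40201/202) = √8120602/202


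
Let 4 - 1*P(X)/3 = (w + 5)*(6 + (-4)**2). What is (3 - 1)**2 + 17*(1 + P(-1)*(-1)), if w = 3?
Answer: 8793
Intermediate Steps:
P(X) = -516 (P(X) = 12 - 3*(3 + 5)*(6 + (-4)**2) = 12 - 24*(6 + 16) = 12 - 24*22 = 12 - 3*176 = 12 - 528 = -516)
(3 - 1)**2 + 17*(1 + P(-1)*(-1)) = (3 - 1)**2 + 17*(1 - 516*(-1)) = 2**2 + 17*(1 + 516) = 4 + 17*517 = 4 + 8789 = 8793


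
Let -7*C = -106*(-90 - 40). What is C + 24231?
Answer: 155837/7 ≈ 22262.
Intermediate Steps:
C = -13780/7 (C = -(-106)*(-90 - 40)/7 = -(-106)*(-130)/7 = -⅐*13780 = -13780/7 ≈ -1968.6)
C + 24231 = -13780/7 + 24231 = 155837/7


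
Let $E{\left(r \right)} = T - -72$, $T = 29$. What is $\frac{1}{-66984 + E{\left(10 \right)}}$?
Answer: $- \frac{1}{66883} \approx -1.4951 \cdot 10^{-5}$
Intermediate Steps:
$E{\left(r \right)} = 101$ ($E{\left(r \right)} = 29 - -72 = 29 + 72 = 101$)
$\frac{1}{-66984 + E{\left(10 \right)}} = \frac{1}{-66984 + 101} = \frac{1}{-66883} = - \frac{1}{66883}$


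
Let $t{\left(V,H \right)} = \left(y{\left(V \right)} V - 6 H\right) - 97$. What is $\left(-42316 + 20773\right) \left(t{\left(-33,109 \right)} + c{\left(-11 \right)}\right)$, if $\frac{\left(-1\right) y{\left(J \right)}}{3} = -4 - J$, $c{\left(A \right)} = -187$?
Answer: $-41642619$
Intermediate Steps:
$y{\left(J \right)} = 12 + 3 J$ ($y{\left(J \right)} = - 3 \left(-4 - J\right) = 12 + 3 J$)
$t{\left(V,H \right)} = -97 - 6 H + V \left(12 + 3 V\right)$ ($t{\left(V,H \right)} = \left(\left(12 + 3 V\right) V - 6 H\right) - 97 = \left(V \left(12 + 3 V\right) - 6 H\right) - 97 = \left(- 6 H + V \left(12 + 3 V\right)\right) - 97 = -97 - 6 H + V \left(12 + 3 V\right)$)
$\left(-42316 + 20773\right) \left(t{\left(-33,109 \right)} + c{\left(-11 \right)}\right) = \left(-42316 + 20773\right) \left(\left(-97 - 654 + 3 \left(-33\right) \left(4 - 33\right)\right) - 187\right) = - 21543 \left(\left(-97 - 654 + 3 \left(-33\right) \left(-29\right)\right) - 187\right) = - 21543 \left(\left(-97 - 654 + 2871\right) - 187\right) = - 21543 \left(2120 - 187\right) = \left(-21543\right) 1933 = -41642619$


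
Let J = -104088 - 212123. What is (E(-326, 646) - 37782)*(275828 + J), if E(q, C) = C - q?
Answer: 1486498230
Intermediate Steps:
J = -316211
(E(-326, 646) - 37782)*(275828 + J) = ((646 - 1*(-326)) - 37782)*(275828 - 316211) = ((646 + 326) - 37782)*(-40383) = (972 - 37782)*(-40383) = -36810*(-40383) = 1486498230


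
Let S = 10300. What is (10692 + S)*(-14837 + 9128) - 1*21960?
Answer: -119865288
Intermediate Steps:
(10692 + S)*(-14837 + 9128) - 1*21960 = (10692 + 10300)*(-14837 + 9128) - 1*21960 = 20992*(-5709) - 21960 = -119843328 - 21960 = -119865288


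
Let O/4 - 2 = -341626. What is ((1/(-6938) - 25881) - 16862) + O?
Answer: -9777300183/6938 ≈ -1.4092e+6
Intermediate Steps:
O = -1366496 (O = 8 + 4*(-341626) = 8 - 1366504 = -1366496)
((1/(-6938) - 25881) - 16862) + O = ((1/(-6938) - 25881) - 16862) - 1366496 = ((-1/6938 - 25881) - 16862) - 1366496 = (-179562379/6938 - 16862) - 1366496 = -296550935/6938 - 1366496 = -9777300183/6938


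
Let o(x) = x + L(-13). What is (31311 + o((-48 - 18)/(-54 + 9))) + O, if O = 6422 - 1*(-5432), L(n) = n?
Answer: 647302/15 ≈ 43153.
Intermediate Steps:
O = 11854 (O = 6422 + 5432 = 11854)
o(x) = -13 + x (o(x) = x - 13 = -13 + x)
(31311 + o((-48 - 18)/(-54 + 9))) + O = (31311 + (-13 + (-48 - 18)/(-54 + 9))) + 11854 = (31311 + (-13 - 66/(-45))) + 11854 = (31311 + (-13 - 66*(-1/45))) + 11854 = (31311 + (-13 + 22/15)) + 11854 = (31311 - 173/15) + 11854 = 469492/15 + 11854 = 647302/15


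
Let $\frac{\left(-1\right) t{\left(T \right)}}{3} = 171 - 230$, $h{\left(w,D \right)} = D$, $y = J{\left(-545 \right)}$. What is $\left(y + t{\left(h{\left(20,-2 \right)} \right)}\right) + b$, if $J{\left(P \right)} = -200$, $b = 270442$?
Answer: $270419$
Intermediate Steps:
$y = -200$
$t{\left(T \right)} = 177$ ($t{\left(T \right)} = - 3 \left(171 - 230\right) = \left(-3\right) \left(-59\right) = 177$)
$\left(y + t{\left(h{\left(20,-2 \right)} \right)}\right) + b = \left(-200 + 177\right) + 270442 = -23 + 270442 = 270419$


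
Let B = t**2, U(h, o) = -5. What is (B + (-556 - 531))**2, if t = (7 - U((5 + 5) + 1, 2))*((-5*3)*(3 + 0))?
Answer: 84397803169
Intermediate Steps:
t = -540 (t = (7 - 1*(-5))*((-5*3)*(3 + 0)) = (7 + 5)*(-15*3) = 12*(-45) = -540)
B = 291600 (B = (-540)**2 = 291600)
(B + (-556 - 531))**2 = (291600 + (-556 - 531))**2 = (291600 - 1087)**2 = 290513**2 = 84397803169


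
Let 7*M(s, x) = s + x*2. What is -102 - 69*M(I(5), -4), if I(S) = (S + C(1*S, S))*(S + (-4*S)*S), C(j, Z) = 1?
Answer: 39168/7 ≈ 5595.4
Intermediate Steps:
I(S) = (1 + S)*(S - 4*S**2) (I(S) = (S + 1)*(S + (-4*S)*S) = (1 + S)*(S - 4*S**2))
M(s, x) = s/7 + 2*x/7 (M(s, x) = (s + x*2)/7 = (s + 2*x)/7 = s/7 + 2*x/7)
-102 - 69*M(I(5), -4) = -102 - 69*((5*(1 - 4*5**2 - 3*5))/7 + (2/7)*(-4)) = -102 - 69*((5*(1 - 4*25 - 15))/7 - 8/7) = -102 - 69*((5*(1 - 100 - 15))/7 - 8/7) = -102 - 69*((5*(-114))/7 - 8/7) = -102 - 69*((1/7)*(-570) - 8/7) = -102 - 69*(-570/7 - 8/7) = -102 - 69*(-578/7) = -102 + 39882/7 = 39168/7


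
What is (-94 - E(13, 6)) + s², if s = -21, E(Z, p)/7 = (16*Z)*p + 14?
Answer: -8487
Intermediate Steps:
E(Z, p) = 98 + 112*Z*p (E(Z, p) = 7*((16*Z)*p + 14) = 7*(16*Z*p + 14) = 7*(14 + 16*Z*p) = 98 + 112*Z*p)
(-94 - E(13, 6)) + s² = (-94 - (98 + 112*13*6)) + (-21)² = (-94 - (98 + 8736)) + 441 = (-94 - 1*8834) + 441 = (-94 - 8834) + 441 = -8928 + 441 = -8487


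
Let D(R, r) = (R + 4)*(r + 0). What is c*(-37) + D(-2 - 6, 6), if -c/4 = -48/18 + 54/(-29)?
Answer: -60400/87 ≈ -694.25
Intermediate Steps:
D(R, r) = r*(4 + R) (D(R, r) = (4 + R)*r = r*(4 + R))
c = 1576/87 (c = -4*(-48/18 + 54/(-29)) = -4*(-48*1/18 + 54*(-1/29)) = -4*(-8/3 - 54/29) = -4*(-394/87) = 1576/87 ≈ 18.115)
c*(-37) + D(-2 - 6, 6) = (1576/87)*(-37) + 6*(4 + (-2 - 6)) = -58312/87 + 6*(4 - 8) = -58312/87 + 6*(-4) = -58312/87 - 24 = -60400/87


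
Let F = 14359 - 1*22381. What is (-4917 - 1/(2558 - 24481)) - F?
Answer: 68070916/21923 ≈ 3105.0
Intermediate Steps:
F = -8022 (F = 14359 - 22381 = -8022)
(-4917 - 1/(2558 - 24481)) - F = (-4917 - 1/(2558 - 24481)) - 1*(-8022) = (-4917 - 1/(-21923)) + 8022 = (-4917 - 1*(-1/21923)) + 8022 = (-4917 + 1/21923) + 8022 = -107795390/21923 + 8022 = 68070916/21923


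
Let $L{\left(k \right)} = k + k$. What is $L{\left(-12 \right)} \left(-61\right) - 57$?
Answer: $1407$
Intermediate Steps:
$L{\left(k \right)} = 2 k$
$L{\left(-12 \right)} \left(-61\right) - 57 = 2 \left(-12\right) \left(-61\right) - 57 = \left(-24\right) \left(-61\right) - 57 = 1464 - 57 = 1407$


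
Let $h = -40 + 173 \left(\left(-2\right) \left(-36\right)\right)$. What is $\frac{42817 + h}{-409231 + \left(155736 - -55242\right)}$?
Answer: $- \frac{55233}{198253} \approx -0.2786$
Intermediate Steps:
$h = 12416$ ($h = -40 + 173 \cdot 72 = -40 + 12456 = 12416$)
$\frac{42817 + h}{-409231 + \left(155736 - -55242\right)} = \frac{42817 + 12416}{-409231 + \left(155736 - -55242\right)} = \frac{55233}{-409231 + \left(155736 + 55242\right)} = \frac{55233}{-409231 + 210978} = \frac{55233}{-198253} = 55233 \left(- \frac{1}{198253}\right) = - \frac{55233}{198253}$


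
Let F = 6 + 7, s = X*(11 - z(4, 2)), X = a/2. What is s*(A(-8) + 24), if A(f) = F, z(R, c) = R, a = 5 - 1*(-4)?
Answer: 2331/2 ≈ 1165.5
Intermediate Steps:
a = 9 (a = 5 + 4 = 9)
X = 9/2 ≈ 4.5000
s = 63/2 (s = 9*(11 - 1*4)/2 = 9*(11 - 4)/2 = (9/2)*7 = 63/2 ≈ 31.500)
F = 13
A(f) = 13
s*(A(-8) + 24) = 63*(13 + 24)/2 = (63/2)*37 = 2331/2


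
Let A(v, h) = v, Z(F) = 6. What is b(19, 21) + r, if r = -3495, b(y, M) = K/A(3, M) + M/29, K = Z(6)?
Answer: -101276/29 ≈ -3492.3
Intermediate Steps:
K = 6
b(y, M) = 2 + M/29 (b(y, M) = 6/3 + M/29 = 6*(⅓) + M*(1/29) = 2 + M/29)
b(19, 21) + r = (2 + (1/29)*21) - 3495 = (2 + 21/29) - 3495 = 79/29 - 3495 = -101276/29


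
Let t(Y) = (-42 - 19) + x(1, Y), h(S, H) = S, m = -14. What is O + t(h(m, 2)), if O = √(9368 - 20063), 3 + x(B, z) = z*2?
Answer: -92 + I*√10695 ≈ -92.0 + 103.42*I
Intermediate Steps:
x(B, z) = -3 + 2*z (x(B, z) = -3 + z*2 = -3 + 2*z)
O = I*√10695 (O = √(-10695) = I*√10695 ≈ 103.42*I)
t(Y) = -64 + 2*Y (t(Y) = (-42 - 19) + (-3 + 2*Y) = -61 + (-3 + 2*Y) = -64 + 2*Y)
O + t(h(m, 2)) = I*√10695 + (-64 + 2*(-14)) = I*√10695 + (-64 - 28) = I*√10695 - 92 = -92 + I*√10695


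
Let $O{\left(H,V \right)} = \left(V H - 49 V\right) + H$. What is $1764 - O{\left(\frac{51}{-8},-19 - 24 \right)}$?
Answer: $- \frac{2443}{4} \approx -610.75$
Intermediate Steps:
$O{\left(H,V \right)} = H - 49 V + H V$ ($O{\left(H,V \right)} = \left(H V - 49 V\right) + H = \left(- 49 V + H V\right) + H = H - 49 V + H V$)
$1764 - O{\left(\frac{51}{-8},-19 - 24 \right)} = 1764 - \left(\frac{51}{-8} - 49 \left(-19 - 24\right) + \frac{51}{-8} \left(-19 - 24\right)\right) = 1764 - \left(51 \left(- \frac{1}{8}\right) - -2107 + 51 \left(- \frac{1}{8}\right) \left(-43\right)\right) = 1764 - \left(- \frac{51}{8} + 2107 - - \frac{2193}{8}\right) = 1764 - \left(- \frac{51}{8} + 2107 + \frac{2193}{8}\right) = 1764 - \frac{9499}{4} = - \frac{2443}{4}$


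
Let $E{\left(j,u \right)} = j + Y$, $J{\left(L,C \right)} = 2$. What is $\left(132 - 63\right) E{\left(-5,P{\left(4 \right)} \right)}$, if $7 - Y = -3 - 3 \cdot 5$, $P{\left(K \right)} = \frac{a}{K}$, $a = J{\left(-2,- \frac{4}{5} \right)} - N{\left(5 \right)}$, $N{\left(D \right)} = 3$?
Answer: $1380$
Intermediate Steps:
$a = -1$ ($a = 2 - 3 = -1$)
$P{\left(K \right)} = - \frac{1}{K}$
$Y = 25$ ($Y = 7 - \left(-3 - 3 \cdot 5\right) = 7 - \left(-3 - 15\right) = 7 - -18 = 7 + 18 = 25$)
$E{\left(j,u \right)} = 25 + j$ ($E{\left(j,u \right)} = j + 25 = 25 + j$)
$\left(132 - 63\right) E{\left(-5,P{\left(4 \right)} \right)} = \left(132 - 63\right) \left(25 - 5\right) = 69 \cdot 20 = 1380$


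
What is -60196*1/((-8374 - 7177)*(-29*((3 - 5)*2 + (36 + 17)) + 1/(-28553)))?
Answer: -859388194/315481690757 ≈ -0.0027241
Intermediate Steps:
-60196*1/((-8374 - 7177)*(-29*((3 - 5)*2 + (36 + 17)) + 1/(-28553))) = -60196*(-1/(15551*(-29*(-2*2 + 53) - 1/28553))) = -60196*(-1/(15551*(-29*(-4 + 53) - 1/28553))) = -60196*(-1/(15551*(-29*49 - 1/28553))) = -60196*(-1/(15551*(-1421 - 1/28553))) = -60196/((-40573814/28553*(-15551))) = -60196/630963381514/28553 = -60196*28553/630963381514 = -859388194/315481690757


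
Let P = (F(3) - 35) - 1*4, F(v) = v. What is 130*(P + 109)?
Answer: 9490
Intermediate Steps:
P = -36 (P = (3 - 35) - 1*4 = -32 - 4 = -36)
130*(P + 109) = 130*(-36 + 109) = 130*73 = 9490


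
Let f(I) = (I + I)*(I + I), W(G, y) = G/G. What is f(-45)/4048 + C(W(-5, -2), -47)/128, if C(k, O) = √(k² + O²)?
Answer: 2025/1012 + √2210/128 ≈ 2.3683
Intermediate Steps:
W(G, y) = 1
C(k, O) = √(O² + k²)
f(I) = 4*I² (f(I) = (2*I)*(2*I) = 4*I²)
f(-45)/4048 + C(W(-5, -2), -47)/128 = (4*(-45)²)/4048 + √((-47)² + 1²)/128 = (4*2025)*(1/4048) + √(2209 + 1)*(1/128) = 8100*(1/4048) + √2210*(1/128) = 2025/1012 + √2210/128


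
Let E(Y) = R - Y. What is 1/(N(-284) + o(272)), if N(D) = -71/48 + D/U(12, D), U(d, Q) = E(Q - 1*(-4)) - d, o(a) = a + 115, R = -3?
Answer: 12720/4890193 ≈ 0.0026011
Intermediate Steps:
o(a) = 115 + a
E(Y) = -3 - Y
U(d, Q) = -7 - Q - d (U(d, Q) = (-3 - (Q - 1*(-4))) - d = (-3 - (Q + 4)) - d = (-3 - (4 + Q)) - d = (-3 + (-4 - Q)) - d = (-7 - Q) - d = -7 - Q - d)
N(D) = -71/48 + D/(-19 - D) (N(D) = -71/48 + D/(-7 - D - 1*12) = -71*1/48 + D/(-7 - D - 12) = -71/48 + D/(-19 - D))
1/(N(-284) + o(272)) = 1/((-1349 - 119*(-284))/(48*(19 - 284)) + (115 + 272)) = 1/((1/48)*(-1349 + 33796)/(-265) + 387) = 1/((1/48)*(-1/265)*32447 + 387) = 1/(-32447/12720 + 387) = 1/(4890193/12720) = 12720/4890193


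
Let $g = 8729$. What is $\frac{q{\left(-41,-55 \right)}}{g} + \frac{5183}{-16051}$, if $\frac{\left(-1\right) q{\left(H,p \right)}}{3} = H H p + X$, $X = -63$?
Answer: $\frac{629968121}{20015597} \approx 31.474$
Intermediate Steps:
$q{\left(H,p \right)} = 189 - 3 p H^{2}$ ($q{\left(H,p \right)} = - 3 \left(H H p - 63\right) = - 3 \left(H^{2} p - 63\right) = - 3 \left(p H^{2} - 63\right) = - 3 \left(-63 + p H^{2}\right) = 189 - 3 p H^{2}$)
$\frac{q{\left(-41,-55 \right)}}{g} + \frac{5183}{-16051} = \frac{189 - - 165 \left(-41\right)^{2}}{8729} + \frac{5183}{-16051} = \left(189 - \left(-165\right) 1681\right) \frac{1}{8729} + 5183 \left(- \frac{1}{16051}\right) = \left(189 + 277365\right) \frac{1}{8729} - \frac{5183}{16051} = 277554 \cdot \frac{1}{8729} - \frac{5183}{16051} = \frac{277554}{8729} - \frac{5183}{16051} = \frac{629968121}{20015597}$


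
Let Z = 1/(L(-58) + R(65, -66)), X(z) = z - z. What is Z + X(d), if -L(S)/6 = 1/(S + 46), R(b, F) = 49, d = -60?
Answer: 2/99 ≈ 0.020202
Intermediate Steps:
X(z) = 0
L(S) = -6/(46 + S) (L(S) = -6/(S + 46) = -6/(46 + S))
Z = 2/99 (Z = 1/(-6/(46 - 58) + 49) = 1/(-6/(-12) + 49) = 1/(-6*(-1/12) + 49) = 1/(½ + 49) = 1/(99/2) = 2/99 ≈ 0.020202)
Z + X(d) = 2/99 + 0 = 2/99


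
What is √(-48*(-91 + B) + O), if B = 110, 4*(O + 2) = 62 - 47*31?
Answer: I*√5051/2 ≈ 35.535*I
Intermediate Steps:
O = -1403/4 (O = -2 + (62 - 47*31)/4 = -2 + (62 - 1457)/4 = -2 + (¼)*(-1395) = -2 - 1395/4 = -1403/4 ≈ -350.75)
√(-48*(-91 + B) + O) = √(-48*(-91 + 110) - 1403/4) = √(-48*19 - 1403/4) = √(-912 - 1403/4) = √(-5051/4) = I*√5051/2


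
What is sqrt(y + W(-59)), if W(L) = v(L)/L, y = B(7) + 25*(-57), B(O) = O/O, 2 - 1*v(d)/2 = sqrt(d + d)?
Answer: sqrt(-4957180 + 118*I*sqrt(118))/59 ≈ 0.0048789 + 37.737*I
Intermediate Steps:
v(d) = 4 - 2*sqrt(2)*sqrt(d) (v(d) = 4 - 2*sqrt(d + d) = 4 - 2*sqrt(2)*sqrt(d))
B(O) = 1
y = -1424 (y = 1 + 25*(-57) = 1 - 1425 = -1424)
W(L) = (4 - 2*sqrt(2)*sqrt(L))/L
sqrt(y + W(-59)) = sqrt(-1424 + 2*(2 - sqrt(2)*sqrt(-59))/(-59)) = sqrt(-1424 + 2*(-1/59)*(2 - sqrt(2)*I*sqrt(59))) = sqrt(-1424 + 2*(-1/59)*(2 - I*sqrt(118))) = sqrt(-1424 + (-4/59 + 2*I*sqrt(118)/59)) = sqrt(-84020/59 + 2*I*sqrt(118)/59)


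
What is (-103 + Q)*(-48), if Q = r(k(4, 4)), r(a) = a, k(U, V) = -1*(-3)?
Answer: 4800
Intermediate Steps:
k(U, V) = 3
Q = 3
(-103 + Q)*(-48) = (-103 + 3)*(-48) = -100*(-48) = 4800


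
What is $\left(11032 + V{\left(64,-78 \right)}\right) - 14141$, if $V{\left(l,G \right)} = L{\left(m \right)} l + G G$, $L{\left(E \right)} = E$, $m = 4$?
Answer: $3231$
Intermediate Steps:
$V{\left(l,G \right)} = G^{2} + 4 l$ ($V{\left(l,G \right)} = 4 l + G G = 4 l + G^{2} = G^{2} + 4 l$)
$\left(11032 + V{\left(64,-78 \right)}\right) - 14141 = \left(11032 + \left(\left(-78\right)^{2} + 4 \cdot 64\right)\right) - 14141 = \left(11032 + \left(6084 + 256\right)\right) - 14141 = \left(11032 + 6340\right) - 14141 = 17372 - 14141 = 3231$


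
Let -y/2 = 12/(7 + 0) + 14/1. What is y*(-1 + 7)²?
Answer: -7920/7 ≈ -1131.4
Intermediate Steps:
y = -220/7 (y = -2*(12/(7 + 0) + 14/1) = -2*(12/7 + 14*1) = -2*(12*(⅐) + 14) = -2*(12/7 + 14) = -2*110/7 = -220/7 ≈ -31.429)
y*(-1 + 7)² = -220*(-1 + 7)²/7 = -220/7*6² = -220/7*36 = -7920/7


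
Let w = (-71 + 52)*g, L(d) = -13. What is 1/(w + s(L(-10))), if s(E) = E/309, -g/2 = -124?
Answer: -309/1456021 ≈ -0.00021222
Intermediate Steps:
g = 248 (g = -2*(-124) = 248)
s(E) = E/309 (s(E) = E*(1/309) = E/309)
w = -4712 (w = (-71 + 52)*248 = -19*248 = -4712)
1/(w + s(L(-10))) = 1/(-4712 + (1/309)*(-13)) = 1/(-4712 - 13/309) = 1/(-1456021/309) = -309/1456021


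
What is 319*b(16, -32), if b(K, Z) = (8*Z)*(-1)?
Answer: 81664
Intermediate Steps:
b(K, Z) = -8*Z
319*b(16, -32) = 319*(-8*(-32)) = 319*256 = 81664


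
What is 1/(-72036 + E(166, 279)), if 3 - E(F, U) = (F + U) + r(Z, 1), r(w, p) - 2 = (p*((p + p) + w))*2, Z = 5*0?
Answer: -1/72484 ≈ -1.3796e-5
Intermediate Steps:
Z = 0
r(w, p) = 2 + 2*p*(w + 2*p) (r(w, p) = 2 + (p*((p + p) + w))*2 = 2 + (p*(2*p + w))*2 = 2 + (p*(w + 2*p))*2 = 2 + 2*p*(w + 2*p))
E(F, U) = -3 - F - U (E(F, U) = 3 - ((F + U) + (2 + 4*1² + 2*1*0)) = 3 - ((F + U) + (2 + 4*1 + 0)) = 3 - ((F + U) + (2 + 4 + 0)) = 3 - ((F + U) + 6) = 3 - (6 + F + U) = 3 + (-6 - F - U) = -3 - F - U)
1/(-72036 + E(166, 279)) = 1/(-72036 + (-3 - 1*166 - 1*279)) = 1/(-72036 + (-3 - 166 - 279)) = 1/(-72036 - 448) = 1/(-72484) = -1/72484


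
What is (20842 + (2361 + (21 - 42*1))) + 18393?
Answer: 41575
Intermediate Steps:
(20842 + (2361 + (21 - 42*1))) + 18393 = (20842 + (2361 + (21 - 42))) + 18393 = (20842 + (2361 - 21)) + 18393 = (20842 + 2340) + 18393 = 23182 + 18393 = 41575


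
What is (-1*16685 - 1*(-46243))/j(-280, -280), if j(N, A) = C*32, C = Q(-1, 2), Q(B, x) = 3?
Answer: 14779/48 ≈ 307.90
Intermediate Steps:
C = 3
j(N, A) = 96 (j(N, A) = 3*32 = 96)
(-1*16685 - 1*(-46243))/j(-280, -280) = (-1*16685 - 1*(-46243))/96 = (-16685 + 46243)*(1/96) = 29558*(1/96) = 14779/48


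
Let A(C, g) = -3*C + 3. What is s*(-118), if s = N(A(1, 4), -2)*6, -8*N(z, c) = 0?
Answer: 0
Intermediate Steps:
A(C, g) = 3 - 3*C
N(z, c) = 0 (N(z, c) = -1/8*0 = 0)
s = 0 (s = 0*6 = 0)
s*(-118) = 0*(-118) = 0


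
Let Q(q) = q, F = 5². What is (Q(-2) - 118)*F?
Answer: -3000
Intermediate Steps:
F = 25
(Q(-2) - 118)*F = (-2 - 118)*25 = -120*25 = -3000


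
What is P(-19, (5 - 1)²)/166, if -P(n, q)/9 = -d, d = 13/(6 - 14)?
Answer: -117/1328 ≈ -0.088102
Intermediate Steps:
d = -13/8 (d = 13/(-8) = 13*(-⅛) = -13/8 ≈ -1.6250)
P(n, q) = -117/8 (P(n, q) = -(-9)*(-13)/8 = -9*13/8 = -117/8)
P(-19, (5 - 1)²)/166 = -117/8/166 = -117/8*1/166 = -117/1328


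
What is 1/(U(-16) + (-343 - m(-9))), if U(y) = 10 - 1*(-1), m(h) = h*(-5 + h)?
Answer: -1/458 ≈ -0.0021834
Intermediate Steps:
U(y) = 11 (U(y) = 10 + 1 = 11)
1/(U(-16) + (-343 - m(-9))) = 1/(11 + (-343 - (-9)*(-5 - 9))) = 1/(11 + (-343 - (-9)*(-14))) = 1/(11 + (-343 - 1*126)) = 1/(11 + (-343 - 126)) = 1/(11 - 469) = 1/(-458) = -1/458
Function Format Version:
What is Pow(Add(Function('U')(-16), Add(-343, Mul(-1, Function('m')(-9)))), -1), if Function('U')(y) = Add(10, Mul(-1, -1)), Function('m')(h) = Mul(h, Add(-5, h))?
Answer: Rational(-1, 458) ≈ -0.0021834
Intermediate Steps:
Function('U')(y) = 11 (Function('U')(y) = Add(10, 1) = 11)
Pow(Add(Function('U')(-16), Add(-343, Mul(-1, Function('m')(-9)))), -1) = Pow(Add(11, Add(-343, Mul(-1, Mul(-9, Add(-5, -9))))), -1) = Pow(Add(11, Add(-343, Mul(-1, Mul(-9, -14)))), -1) = Pow(Add(11, Add(-343, Mul(-1, 126))), -1) = Pow(Add(11, Add(-343, -126)), -1) = Pow(Add(11, -469), -1) = Pow(-458, -1) = Rational(-1, 458)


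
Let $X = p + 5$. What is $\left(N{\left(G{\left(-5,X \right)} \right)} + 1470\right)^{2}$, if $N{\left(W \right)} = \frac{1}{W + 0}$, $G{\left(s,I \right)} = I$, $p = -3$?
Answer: $\frac{8649481}{4} \approx 2.1624 \cdot 10^{6}$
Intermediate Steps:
$X = 2$ ($X = -3 + 5 = 2$)
$N{\left(W \right)} = \frac{1}{W}$
$\left(N{\left(G{\left(-5,X \right)} \right)} + 1470\right)^{2} = \left(\frac{1}{2} + 1470\right)^{2} = \left(\frac{2941}{2}\right)^{2} = \frac{8649481}{4}$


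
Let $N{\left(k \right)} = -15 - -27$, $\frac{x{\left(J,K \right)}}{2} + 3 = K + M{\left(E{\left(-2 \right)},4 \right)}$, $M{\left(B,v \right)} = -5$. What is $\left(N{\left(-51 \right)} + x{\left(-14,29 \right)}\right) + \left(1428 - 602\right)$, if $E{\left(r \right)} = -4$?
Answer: $880$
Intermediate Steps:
$x{\left(J,K \right)} = -16 + 2 K$ ($x{\left(J,K \right)} = -6 + 2 \left(K - 5\right) = -6 + 2 \left(-5 + K\right) = -6 + \left(-10 + 2 K\right) = -16 + 2 K$)
$N{\left(k \right)} = 12$ ($N{\left(k \right)} = -15 + 27 = 12$)
$\left(N{\left(-51 \right)} + x{\left(-14,29 \right)}\right) + \left(1428 - 602\right) = \left(12 + \left(-16 + 2 \cdot 29\right)\right) + \left(1428 - 602\right) = \left(12 + \left(-16 + 58\right)\right) + \left(1428 - 602\right) = \left(12 + 42\right) + 826 = 54 + 826 = 880$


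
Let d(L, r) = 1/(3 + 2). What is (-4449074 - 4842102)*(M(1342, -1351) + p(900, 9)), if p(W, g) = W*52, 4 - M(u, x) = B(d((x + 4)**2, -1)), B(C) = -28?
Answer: -435124354432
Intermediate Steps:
d(L, r) = 1/5
M(u, x) = 32 (M(u, x) = 4 - 1*(-28) = 4 + 28 = 32)
p(W, g) = 52*W
(-4449074 - 4842102)*(M(1342, -1351) + p(900, 9)) = (-4449074 - 4842102)*(32 + 52*900) = -9291176*(32 + 46800) = -9291176*46832 = -435124354432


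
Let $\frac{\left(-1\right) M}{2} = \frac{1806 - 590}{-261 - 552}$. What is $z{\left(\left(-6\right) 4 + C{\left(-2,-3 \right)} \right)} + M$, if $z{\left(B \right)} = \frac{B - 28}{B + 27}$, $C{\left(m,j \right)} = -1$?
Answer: $- \frac{38225}{1626} \approx -23.509$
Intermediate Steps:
$z{\left(B \right)} = \frac{-28 + B}{27 + B}$
$M = \frac{2432}{813}$ ($M = - 2 \frac{1806 - 590}{-261 - 552} = - 2 \frac{1216}{-813} = - 2 \cdot 1216 \left(- \frac{1}{813}\right) = \left(-2\right) \left(- \frac{1216}{813}\right) = \frac{2432}{813} \approx 2.9914$)
$z{\left(\left(-6\right) 4 + C{\left(-2,-3 \right)} \right)} + M = \frac{-28 - 25}{27 - 25} + \frac{2432}{813} = \frac{1}{2} \left(-53\right) + \frac{2432}{813} = - \frac{53}{2} + \frac{2432}{813} = - \frac{38225}{1626}$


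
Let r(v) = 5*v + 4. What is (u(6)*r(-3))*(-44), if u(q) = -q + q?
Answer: 0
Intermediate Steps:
u(q) = 0
r(v) = 4 + 5*v
(u(6)*r(-3))*(-44) = (0*(4 + 5*(-3)))*(-44) = (0*(4 - 15))*(-44) = (0*(-11))*(-44) = 0*(-44) = 0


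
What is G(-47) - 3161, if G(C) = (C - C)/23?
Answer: -3161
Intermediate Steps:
G(C) = 0 (G(C) = 0*(1/23) = 0)
G(-47) - 3161 = 0 - 3161 = -3161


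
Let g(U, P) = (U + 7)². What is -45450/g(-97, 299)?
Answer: -101/18 ≈ -5.6111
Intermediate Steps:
g(U, P) = (7 + U)²
-45450/g(-97, 299) = -45450/(7 - 97)² = -45450/((-90)²) = -45450/8100 = -45450*1/8100 = -101/18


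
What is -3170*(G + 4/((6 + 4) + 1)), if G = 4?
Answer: -152160/11 ≈ -13833.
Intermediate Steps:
-3170*(G + 4/((6 + 4) + 1)) = -3170*(4 + 4/((6 + 4) + 1)) = -3170*(4 + 4/(10 + 1)) = -3170*(4 + 4/11) = -3170*48/11 = -152160/11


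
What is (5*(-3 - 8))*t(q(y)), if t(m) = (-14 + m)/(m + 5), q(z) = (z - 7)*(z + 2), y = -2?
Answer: 154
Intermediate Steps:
q(z) = (-7 + z)*(2 + z)
t(m) = (-14 + m)/(5 + m)
(5*(-3 - 8))*t(q(y)) = (5*(-3 - 8))*((-14 + (-14 + (-2)² - 5*(-2)))/(5 + (-14 + (-2)² - 5*(-2)))) = (5*(-11))*((-14 + (-14 + 4 + 10))/(5 + (-14 + 4 + 10))) = -55*(-14 + 0)/(5 + 0) = -55*(-14)/5 = -11*(-14) = -55*(-14/5) = 154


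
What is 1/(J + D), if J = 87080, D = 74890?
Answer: 1/161970 ≈ 6.1740e-6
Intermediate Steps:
1/(J + D) = 1/(87080 + 74890) = 1/161970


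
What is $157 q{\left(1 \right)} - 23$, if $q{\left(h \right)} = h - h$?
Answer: $-23$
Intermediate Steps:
$q{\left(h \right)} = 0$
$157 q{\left(1 \right)} - 23 = 157 \cdot 0 - 23 = 0 - 23 = -23$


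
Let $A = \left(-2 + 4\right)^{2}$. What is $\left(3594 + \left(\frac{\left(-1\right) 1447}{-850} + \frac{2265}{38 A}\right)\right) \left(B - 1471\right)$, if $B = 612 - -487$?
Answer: $- \frac{21691784721}{16150} \approx -1.3431 \cdot 10^{6}$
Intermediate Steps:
$A = 4$ ($A = 2^{2} = 4$)
$B = 1099$ ($B = 612 + 487 = 1099$)
$\left(3594 + \left(\frac{\left(-1\right) 1447}{-850} + \frac{2265}{38 A}\right)\right) \left(B - 1471\right) = \left(3594 + \left(\frac{\left(-1\right) 1447}{-850} + \frac{2265}{38 \cdot 4}\right)\right) \left(1099 - 1471\right) = \left(3594 - \left(- \frac{1447}{850} - \frac{2265}{152}\right)\right) \left(-372\right) = \left(3594 + \left(\frac{1447}{850} + 2265 \cdot \frac{1}{152}\right)\right) \left(-372\right) = \left(3594 + \left(\frac{1447}{850} + \frac{2265}{152}\right)\right) \left(-372\right) = \left(3594 + \frac{1072597}{64600}\right) \left(-372\right) = \frac{233244997}{64600} \left(-372\right) = - \frac{21691784721}{16150}$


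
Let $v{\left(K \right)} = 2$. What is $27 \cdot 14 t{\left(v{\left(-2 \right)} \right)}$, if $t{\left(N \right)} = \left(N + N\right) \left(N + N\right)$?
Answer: $6048$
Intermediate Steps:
$t{\left(N \right)} = 4 N^{2}$ ($t{\left(N \right)} = 2 N 2 N = 4 N^{2}$)
$27 \cdot 14 t{\left(v{\left(-2 \right)} \right)} = 27 \cdot 14 \cdot 4 \cdot 2^{2} = 378 \cdot 4 \cdot 4 = 378 \cdot 16 = 6048$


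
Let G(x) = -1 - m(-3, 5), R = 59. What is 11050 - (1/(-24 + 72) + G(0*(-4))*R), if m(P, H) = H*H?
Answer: 604031/48 ≈ 12584.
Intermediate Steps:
m(P, H) = H²
G(x) = -26 (G(x) = -1 - 1*5² = -1 - 1*25 = -1 - 25 = -26)
11050 - (1/(-24 + 72) + G(0*(-4))*R) = 11050 - (1/(-24 + 72) - 26*59) = 11050 - (1/48 - 1534) = 11050 - 1*(-73631/48) = 11050 + 73631/48 = 604031/48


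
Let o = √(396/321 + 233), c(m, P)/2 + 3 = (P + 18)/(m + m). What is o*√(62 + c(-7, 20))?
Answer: √6645354198/749 ≈ 108.84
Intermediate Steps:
c(m, P) = -6 + (18 + P)/m (c(m, P) = -6 + 2*((P + 18)/(m + m)) = -6 + 2*((18 + P)/((2*m))) = -6 + 2*((18 + P)*(1/(2*m))) = -6 + 2*((18 + P)/(2*m)) = -6 + (18 + P)/m)
o = √2681741/107 (o = √(396*(1/321) + 233) = √(132/107 + 233) = √(25063/107) = √2681741/107 ≈ 15.305)
o*√(62 + c(-7, 20)) = (√2681741/107)*√(62 + (18 + 20 - 6*(-7))/(-7)) = (√2681741/107)*√(62 - (18 + 20 + 42)/7) = (√2681741/107)*√(62 - ⅐*80) = (√2681741/107)*√(62 - 80/7) = (√2681741/107)*√(354/7) = (√2681741/107)*(√2478/7) = √6645354198/749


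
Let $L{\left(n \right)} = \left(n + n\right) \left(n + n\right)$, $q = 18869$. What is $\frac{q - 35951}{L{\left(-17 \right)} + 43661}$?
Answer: $- \frac{5694}{14939} \approx -0.38115$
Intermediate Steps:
$L{\left(n \right)} = 4 n^{2}$ ($L{\left(n \right)} = 2 n 2 n = 4 n^{2}$)
$\frac{q - 35951}{L{\left(-17 \right)} + 43661} = \frac{18869 - 35951}{4 \left(-17\right)^{2} + 43661} = - \frac{17082}{4 \cdot 289 + 43661} = - \frac{17082}{1156 + 43661} = - \frac{17082}{44817} = \left(-17082\right) \frac{1}{44817} = - \frac{5694}{14939}$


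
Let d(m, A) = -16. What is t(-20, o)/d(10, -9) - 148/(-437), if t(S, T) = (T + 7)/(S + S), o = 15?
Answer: 52167/139840 ≈ 0.37305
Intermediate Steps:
t(S, T) = (7 + T)/(2*S) (t(S, T) = (7 + T)/((2*S)) = (7 + T)*(1/(2*S)) = (7 + T)/(2*S))
t(-20, o)/d(10, -9) - 148/(-437) = ((1/2)*(7 + 15)/(-20))/(-16) - 148/(-437) = ((1/2)*(-1/20)*22)*(-1/16) - 148*(-1/437) = -11/20*(-1/16) + 148/437 = 11/320 + 148/437 = 52167/139840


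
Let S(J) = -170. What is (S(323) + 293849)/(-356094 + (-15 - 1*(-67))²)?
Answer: -293679/353390 ≈ -0.83103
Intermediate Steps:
(S(323) + 293849)/(-356094 + (-15 - 1*(-67))²) = (-170 + 293849)/(-356094 + (-15 - 1*(-67))²) = 293679/(-356094 + (-15 + 67)²) = 293679/(-356094 + 52²) = 293679/(-356094 + 2704) = 293679/(-353390) = 293679*(-1/353390) = -293679/353390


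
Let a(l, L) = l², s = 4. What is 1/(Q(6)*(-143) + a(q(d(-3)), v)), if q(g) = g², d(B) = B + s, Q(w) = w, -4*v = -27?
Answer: -1/857 ≈ -0.0011669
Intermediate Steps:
v = 27/4 (v = -¼*(-27) = 27/4 ≈ 6.7500)
d(B) = 4 + B (d(B) = B + 4 = 4 + B)
1/(Q(6)*(-143) + a(q(d(-3)), v)) = 1/(6*(-143) + ((4 - 3)²)²) = 1/(-858 + (1²)²) = 1/(-858 + 1²) = 1/(-858 + 1) = 1/(-857) = -1/857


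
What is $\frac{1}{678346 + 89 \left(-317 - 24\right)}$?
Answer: $\frac{1}{647997} \approx 1.5432 \cdot 10^{-6}$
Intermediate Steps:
$\frac{1}{678346 + 89 \left(-317 - 24\right)} = \frac{1}{678346 + 89 \left(-341\right)} = \frac{1}{678346 - 30349} = \frac{1}{647997}$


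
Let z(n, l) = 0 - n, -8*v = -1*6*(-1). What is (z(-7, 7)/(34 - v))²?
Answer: 784/19321 ≈ 0.040578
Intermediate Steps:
v = -¾ (v = -(-1*6)*(-1)/8 = -(-3)*(-1)/4 = -⅛*6 = -¾ ≈ -0.75000)
z(n, l) = -n
(z(-7, 7)/(34 - v))² = ((-1*(-7))/(34 - 1*(-¾)))² = (7/(34 + ¾))² = (7/(139/4))² = (7*(4/139))² = (28/139)² = 784/19321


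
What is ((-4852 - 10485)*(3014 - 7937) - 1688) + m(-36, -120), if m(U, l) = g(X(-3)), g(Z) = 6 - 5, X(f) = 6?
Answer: 75502364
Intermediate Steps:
g(Z) = 1
m(U, l) = 1
((-4852 - 10485)*(3014 - 7937) - 1688) + m(-36, -120) = ((-4852 - 10485)*(3014 - 7937) - 1688) + 1 = (-15337*(-4923) - 1688) + 1 = (75504051 - 1688) + 1 = 75502363 + 1 = 75502364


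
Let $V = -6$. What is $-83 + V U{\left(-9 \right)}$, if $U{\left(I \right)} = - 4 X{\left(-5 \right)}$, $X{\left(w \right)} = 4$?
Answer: $13$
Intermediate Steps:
$U{\left(I \right)} = -16$ ($U{\left(I \right)} = \left(-4\right) 4 = -16$)
$-83 + V U{\left(-9 \right)} = -83 - -96 = -83 + 96 = 13$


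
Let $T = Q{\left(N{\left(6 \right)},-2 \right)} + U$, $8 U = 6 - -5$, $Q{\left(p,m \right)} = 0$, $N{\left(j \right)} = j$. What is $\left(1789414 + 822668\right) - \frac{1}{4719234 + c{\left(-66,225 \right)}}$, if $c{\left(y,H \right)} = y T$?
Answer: $\frac{49307156554982}{18876573} \approx 2.6121 \cdot 10^{6}$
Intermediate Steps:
$U = \frac{11}{8}$ ($U = \frac{6 - -5}{8} = \frac{6 + 5}{8} = \frac{1}{8} \cdot 11 = \frac{11}{8} \approx 1.375$)
$T = \frac{11}{8}$ ($T = 0 + \frac{11}{8} = \frac{11}{8} \approx 1.375$)
$c{\left(y,H \right)} = \frac{11 y}{8}$ ($c{\left(y,H \right)} = y \frac{11}{8} = \frac{11 y}{8}$)
$\left(1789414 + 822668\right) - \frac{1}{4719234 + c{\left(-66,225 \right)}} = \left(1789414 + 822668\right) - \frac{1}{4719234 + \frac{11}{8} \left(-66\right)} = 2612082 - \frac{1}{4719234 - \frac{363}{4}} = 2612082 - \frac{1}{\frac{18876573}{4}} = 2612082 - \frac{4}{18876573} = \frac{49307156554982}{18876573}$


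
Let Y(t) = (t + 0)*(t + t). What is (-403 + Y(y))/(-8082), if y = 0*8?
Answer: 403/8082 ≈ 0.049864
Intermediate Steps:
y = 0
Y(t) = 2*t**2 (Y(t) = t*(2*t) = 2*t**2)
(-403 + Y(y))/(-8082) = (-403 + 2*0**2)/(-8082) = (-403 + 2*0)*(-1/8082) = (-403 + 0)*(-1/8082) = -403*(-1/8082) = 403/8082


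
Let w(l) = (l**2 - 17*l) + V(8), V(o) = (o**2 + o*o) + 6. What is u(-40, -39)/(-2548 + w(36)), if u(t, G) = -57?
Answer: 57/1730 ≈ 0.032948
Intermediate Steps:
V(o) = 6 + 2*o**2 (V(o) = (o**2 + o**2) + 6 = 2*o**2 + 6 = 6 + 2*o**2)
w(l) = 134 + l**2 - 17*l (w(l) = (l**2 - 17*l) + (6 + 2*8**2) = (l**2 - 17*l) + (6 + 2*64) = (l**2 - 17*l) + (6 + 128) = (l**2 - 17*l) + 134 = 134 + l**2 - 17*l)
u(-40, -39)/(-2548 + w(36)) = -57/(-2548 + (134 + 36**2 - 17*36)) = -57/(-2548 + (134 + 1296 - 612)) = -57/(-2548 + 818) = -57/(-1730) = -57*(-1/1730) = 57/1730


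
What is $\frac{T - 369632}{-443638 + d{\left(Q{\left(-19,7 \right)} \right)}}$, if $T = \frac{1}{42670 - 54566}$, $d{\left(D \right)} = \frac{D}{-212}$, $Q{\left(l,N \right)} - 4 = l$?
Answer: $\frac{233048540469}{279708390734} \approx 0.83318$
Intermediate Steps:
$Q{\left(l,N \right)} = 4 + l$
$d{\left(D \right)} = - \frac{D}{212}$ ($d{\left(D \right)} = D \left(- \frac{1}{212}\right) = - \frac{D}{212}$)
$T = - \frac{1}{11896}$ ($T = \frac{1}{-11896} = - \frac{1}{11896} \approx -8.4062 \cdot 10^{-5}$)
$\frac{T - 369632}{-443638 + d{\left(Q{\left(-19,7 \right)} \right)}} = \frac{- \frac{1}{11896} - 369632}{-443638 - \frac{4 - 19}{212}} = - \frac{4397142273}{11896 \left(-443638 - - \frac{15}{212}\right)} = - \frac{4397142273}{11896 \left(-443638 + \frac{15}{212}\right)} = - \frac{4397142273}{11896 \left(- \frac{94051241}{212}\right)} = \left(- \frac{4397142273}{11896}\right) \left(- \frac{212}{94051241}\right) = \frac{233048540469}{279708390734}$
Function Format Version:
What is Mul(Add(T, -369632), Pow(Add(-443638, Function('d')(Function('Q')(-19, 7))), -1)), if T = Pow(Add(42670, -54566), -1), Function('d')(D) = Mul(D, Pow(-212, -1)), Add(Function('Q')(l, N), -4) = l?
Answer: Rational(233048540469, 279708390734) ≈ 0.83318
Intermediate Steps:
Function('Q')(l, N) = Add(4, l)
Function('d')(D) = Mul(Rational(-1, 212), D) (Function('d')(D) = Mul(D, Rational(-1, 212)) = Mul(Rational(-1, 212), D))
T = Rational(-1, 11896) (T = Pow(-11896, -1) = Rational(-1, 11896) ≈ -8.4062e-5)
Mul(Add(T, -369632), Pow(Add(-443638, Function('d')(Function('Q')(-19, 7))), -1)) = Mul(Add(Rational(-1, 11896), -369632), Pow(Add(-443638, Mul(Rational(-1, 212), Add(4, -19))), -1)) = Mul(Rational(-4397142273, 11896), Pow(Add(-443638, Mul(Rational(-1, 212), -15)), -1)) = Mul(Rational(-4397142273, 11896), Pow(Add(-443638, Rational(15, 212)), -1)) = Mul(Rational(-4397142273, 11896), Pow(Rational(-94051241, 212), -1)) = Mul(Rational(-4397142273, 11896), Rational(-212, 94051241)) = Rational(233048540469, 279708390734)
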